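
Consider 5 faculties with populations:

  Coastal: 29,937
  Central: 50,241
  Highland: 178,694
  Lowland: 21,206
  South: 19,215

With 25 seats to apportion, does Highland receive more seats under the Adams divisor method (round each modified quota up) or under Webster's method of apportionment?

Webster

Adams: Coastal 3, Central 4, Highland 14, Lowland 2, South 2.
Webster: Coastal 2, Central 4, Highland 15, Lowland 2, South 2.
Highland gets 14 under Adams and 15 under Webster.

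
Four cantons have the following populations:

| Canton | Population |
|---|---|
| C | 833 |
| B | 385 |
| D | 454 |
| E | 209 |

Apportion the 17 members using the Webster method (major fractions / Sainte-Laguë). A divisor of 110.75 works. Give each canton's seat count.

With modified divisor 110.75: modified quotas C 7.521, B 3.476, D 4.099, E 1.887.
Rounding to the nearest integer: C 8, B 3, D 4, E 2 (total 17).

C: 8, B: 3, D: 4, E: 2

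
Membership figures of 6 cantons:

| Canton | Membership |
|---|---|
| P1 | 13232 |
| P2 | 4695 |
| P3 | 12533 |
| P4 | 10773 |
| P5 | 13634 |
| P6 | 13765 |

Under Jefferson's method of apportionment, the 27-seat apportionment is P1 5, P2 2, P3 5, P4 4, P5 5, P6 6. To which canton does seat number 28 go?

Priority for the next seat is population ÷ (current seats + 1).
Priorities: P1 2205.333, P2 1565.000, P3 2088.833, P4 2154.600, P5 2272.333, P6 1966.429.
Highest priority: P5.

P5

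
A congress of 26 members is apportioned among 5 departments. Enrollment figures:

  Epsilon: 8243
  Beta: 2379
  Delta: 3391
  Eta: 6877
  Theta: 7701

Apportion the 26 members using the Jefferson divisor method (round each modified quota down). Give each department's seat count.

Epsilon 8; Beta 2; Delta 3; Eta 6; Theta 7

Standard divisor 28591/26 ≈ 1099.654; standard quotas: Epsilon 7.496, Beta 2.163, Delta 3.084, Eta 6.254, Theta 7.003.
Rounding down gives 7, 2, 3, 6, 7 = 25 seats, so the divisor must be adjusted.
With modified divisor 1000: modified quotas Epsilon 8.243, Beta 2.379, Delta 3.391, Eta 6.877, Theta 7.701.
Rounding down: Epsilon 8, Beta 2, Delta 3, Eta 6, Theta 7 (total 26).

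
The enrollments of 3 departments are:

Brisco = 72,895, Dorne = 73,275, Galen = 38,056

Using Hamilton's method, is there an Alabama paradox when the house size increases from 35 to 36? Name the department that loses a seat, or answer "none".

none

At 35 seats: Brisco 14, Dorne 14, Galen 7.
At 36 seats: Brisco 14, Dorne 14, Galen 8.
No department's allocation decreased.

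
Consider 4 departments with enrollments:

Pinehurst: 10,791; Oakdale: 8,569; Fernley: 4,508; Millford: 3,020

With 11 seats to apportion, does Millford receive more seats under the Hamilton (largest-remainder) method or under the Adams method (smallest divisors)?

Adams

Hamilton: Pinehurst 4, Oakdale 4, Fernley 2, Millford 1.
Adams: Pinehurst 4, Oakdale 3, Fernley 2, Millford 2.
Millford gets 1 under Hamilton and 2 under Adams.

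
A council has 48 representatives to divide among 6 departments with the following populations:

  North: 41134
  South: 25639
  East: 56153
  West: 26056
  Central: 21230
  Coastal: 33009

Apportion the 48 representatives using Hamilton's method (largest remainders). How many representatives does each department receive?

North=10, South=6, East=13, West=6, Central=5, Coastal=8

Standard divisor: 203221 ÷ 48 ≈ 4233.771.
Standard quotas: North 9.7157, South 6.0558, East 13.2631, West 6.1543, Central 5.0144, Coastal 7.7966.
Lower quotas: North 9, South 6, East 13, West 6, Central 5, Coastal 7 (sum 46, leaving 2 seats).
Remainders in descending order: Coastal 0.7966, North 0.7157, East 0.2631, West 0.1543, South 0.0558, Central 0.0144.
Largest remainders: Coastal, North receive the extra seats.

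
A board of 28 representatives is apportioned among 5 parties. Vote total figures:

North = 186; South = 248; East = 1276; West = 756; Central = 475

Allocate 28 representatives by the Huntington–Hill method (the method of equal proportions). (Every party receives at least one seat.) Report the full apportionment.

North 2; South 2; East 12; West 7; Central 5

With divisor 104: modified quotas North 1.788, South 2.385, East 12.269, West 7.269, Central 4.567.
Geometric-mean thresholds: North √(1·2)=1.414, South √(2·3)=2.449, East √(12·13)=12.490, West √(7·8)=7.483, Central √(4·5)=4.472.
Each quota rounded against its threshold gives North 2, South 2, East 12, West 7, Central 5 (total 28).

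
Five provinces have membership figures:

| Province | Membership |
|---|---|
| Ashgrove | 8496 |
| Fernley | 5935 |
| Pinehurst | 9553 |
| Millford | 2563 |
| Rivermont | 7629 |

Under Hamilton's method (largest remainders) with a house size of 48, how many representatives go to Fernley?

The standard divisor is 34176/48 = 712.
Standard quotas: Ashgrove 11.9326, Fernley 8.3357, Pinehurst 13.4171, Millford 3.5997, Rivermont 10.7149.
Lower quotas: Ashgrove 11, Fernley 8, Pinehurst 13, Millford 3, Rivermont 10 (sum 45, leaving 3 seats).
Remainders in descending order: Ashgrove 0.9326, Rivermont 0.7149, Millford 0.5997, Pinehurst 0.4171, Fernley 0.3357.
Largest remainders: Ashgrove, Rivermont, Millford receive the extra seats.
Fernley receives 8.

8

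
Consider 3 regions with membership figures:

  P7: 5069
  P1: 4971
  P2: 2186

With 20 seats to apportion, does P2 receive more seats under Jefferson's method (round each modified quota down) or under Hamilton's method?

Hamilton

Jefferson: P7 9, P1 8, P2 3.
Hamilton: P7 8, P1 8, P2 4.
P2 gets 3 under Jefferson and 4 under Hamilton.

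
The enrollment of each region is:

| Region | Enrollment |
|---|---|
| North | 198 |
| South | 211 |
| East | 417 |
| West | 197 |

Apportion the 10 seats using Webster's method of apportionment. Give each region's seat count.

Standard divisor 1023/10 ≈ 102.3; standard quotas: North 1.935, South 2.063, East 4.076, West 1.926.
Rounding to the nearest integer gives North 2, South 2, East 4, West 2 — total 10, matching the house size, so no adjustment is needed.

North 2, South 2, East 4, West 2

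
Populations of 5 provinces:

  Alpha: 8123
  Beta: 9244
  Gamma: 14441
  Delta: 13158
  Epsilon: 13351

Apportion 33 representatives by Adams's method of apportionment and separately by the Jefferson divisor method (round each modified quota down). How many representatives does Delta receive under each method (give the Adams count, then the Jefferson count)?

Adams: Alpha 5, Beta 5, Gamma 8, Delta 7, Epsilon 8.
Jefferson: Alpha 4, Beta 5, Gamma 8, Delta 8, Epsilon 8.
Delta gets 7 under Adams and 8 under Jefferson.

7 and 8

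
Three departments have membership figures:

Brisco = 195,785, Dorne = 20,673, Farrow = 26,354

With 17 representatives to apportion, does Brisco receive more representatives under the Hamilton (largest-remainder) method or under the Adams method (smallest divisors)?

Hamilton: Brisco 14, Dorne 1, Farrow 2.
Adams: Brisco 13, Dorne 2, Farrow 2.
Brisco gets 14 under Hamilton and 13 under Adams.

Hamilton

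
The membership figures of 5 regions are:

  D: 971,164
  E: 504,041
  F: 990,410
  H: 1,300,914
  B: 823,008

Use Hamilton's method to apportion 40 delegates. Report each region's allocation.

D=9; E=4; F=9; H=11; B=7

Standard divisor: 4589537 ÷ 40 ≈ 114738.425.
Standard quotas: D 8.4642, E 4.3930, F 8.6319, H 11.3381, B 7.1729.
Lower quotas: D 8, E 4, F 8, H 11, B 7 (sum 38, leaving 2 seats).
Remainders in descending order: F 0.6319, D 0.4642, E 0.3930, H 0.3381, B 0.1729.
Largest remainders: F, D receive the extra seats.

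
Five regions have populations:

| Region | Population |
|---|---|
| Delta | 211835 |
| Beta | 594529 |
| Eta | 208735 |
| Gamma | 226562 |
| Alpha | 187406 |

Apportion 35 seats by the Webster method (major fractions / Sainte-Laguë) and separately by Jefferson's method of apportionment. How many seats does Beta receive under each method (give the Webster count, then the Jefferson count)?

Webster: Delta 5, Beta 14, Eta 5, Gamma 6, Alpha 5.
Jefferson: Delta 5, Beta 15, Eta 5, Gamma 6, Alpha 4.
Beta gets 14 under Webster and 15 under Jefferson.

14 and 15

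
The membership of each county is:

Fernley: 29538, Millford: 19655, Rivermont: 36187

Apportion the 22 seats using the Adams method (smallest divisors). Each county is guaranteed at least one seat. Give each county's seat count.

Fernley: 8; Millford: 5; Rivermont: 9

Standard divisor 85380/22 ≈ 3880.909; standard quotas: Fernley 7.611, Millford 5.065, Rivermont 9.324.
Rounding up gives 8, 6, 10 = 24 seats, so the divisor must be adjusted.
With modified divisor 4100: modified quotas Fernley 7.204, Millford 4.794, Rivermont 8.826.
Rounding up: Fernley 8, Millford 5, Rivermont 9 (total 22).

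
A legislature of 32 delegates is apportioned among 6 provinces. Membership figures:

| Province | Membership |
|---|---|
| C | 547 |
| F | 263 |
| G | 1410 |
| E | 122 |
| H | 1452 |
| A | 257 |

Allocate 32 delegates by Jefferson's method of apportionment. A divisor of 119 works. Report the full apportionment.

C 4; F 2; G 11; E 1; H 12; A 2

With modified divisor 119: modified quotas C 4.597, F 2.210, G 11.849, E 1.025, H 12.202, A 2.160.
Rounding down: C 4, F 2, G 11, E 1, H 12, A 2 (total 32).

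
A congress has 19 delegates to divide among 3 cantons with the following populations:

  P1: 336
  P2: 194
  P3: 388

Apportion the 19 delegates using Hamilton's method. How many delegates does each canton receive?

Standard divisor: 918 ÷ 19 ≈ 48.316.
Standard quotas: P1 6.954, P2 4.015, P3 8.031.
Lower quotas: P1 6, P2 4, P3 8 (sum 18, leaving 1 seat).
Remainders in descending order: P1 0.954, P3 0.031, P2 0.015.
Largest remainder: P1 receives the extra seat.

P1: 7; P2: 4; P3: 8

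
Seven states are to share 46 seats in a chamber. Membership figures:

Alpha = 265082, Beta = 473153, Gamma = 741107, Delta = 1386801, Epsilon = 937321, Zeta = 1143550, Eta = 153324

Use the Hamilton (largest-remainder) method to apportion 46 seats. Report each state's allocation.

Alpha 2, Beta 4, Gamma 7, Delta 13, Epsilon 9, Zeta 10, Eta 1

Standard divisor: 5100338 ÷ 46 ≈ 110876.913.
Standard quotas: Alpha 2.3908, Beta 4.2674, Gamma 6.6841, Delta 12.5076, Epsilon 8.4537, Zeta 10.3137, Eta 1.3828.
Lower quotas: Alpha 2, Beta 4, Gamma 6, Delta 12, Epsilon 8, Zeta 10, Eta 1 (sum 43, leaving 3 seats).
Remainders in descending order: Gamma 0.6841, Delta 0.5076, Epsilon 0.4537, Alpha 0.3908, Eta 0.3828, Zeta 0.3137, Beta 0.2674.
Largest remainders: Gamma, Delta, Epsilon receive the extra seats.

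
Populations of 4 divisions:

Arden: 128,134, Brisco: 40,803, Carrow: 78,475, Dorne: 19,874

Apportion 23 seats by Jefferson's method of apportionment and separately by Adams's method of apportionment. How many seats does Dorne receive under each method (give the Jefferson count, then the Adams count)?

1 and 2

Jefferson: Arden 12, Brisco 3, Carrow 7, Dorne 1.
Adams: Arden 10, Brisco 4, Carrow 7, Dorne 2.
Dorne gets 1 under Jefferson and 2 under Adams.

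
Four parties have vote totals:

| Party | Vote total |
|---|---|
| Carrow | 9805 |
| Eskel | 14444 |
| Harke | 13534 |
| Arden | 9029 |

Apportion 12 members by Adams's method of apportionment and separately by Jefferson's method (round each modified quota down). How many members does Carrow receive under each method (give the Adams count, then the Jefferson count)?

Adams: Carrow 3, Eskel 4, Harke 3, Arden 2.
Jefferson: Carrow 2, Eskel 4, Harke 4, Arden 2.
Carrow gets 3 under Adams and 2 under Jefferson.

3 and 2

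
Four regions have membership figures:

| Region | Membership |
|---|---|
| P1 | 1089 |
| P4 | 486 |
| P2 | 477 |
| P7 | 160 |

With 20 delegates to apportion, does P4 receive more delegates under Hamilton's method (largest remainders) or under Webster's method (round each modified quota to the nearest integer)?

Hamilton: P1 10, P4 4, P2 4, P7 2.
Webster: P1 10, P4 5, P2 4, P7 1.
P4 gets 4 under Hamilton and 5 under Webster.

Webster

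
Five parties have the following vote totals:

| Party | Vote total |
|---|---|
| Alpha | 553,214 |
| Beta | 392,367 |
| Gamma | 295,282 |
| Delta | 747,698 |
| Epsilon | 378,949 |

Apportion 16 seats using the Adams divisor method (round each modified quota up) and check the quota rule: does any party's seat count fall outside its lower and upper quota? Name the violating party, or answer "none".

none

Standard quotas: Alpha 3.739, Beta 2.652, Gamma 1.996, Delta 5.053, Epsilon 2.561.
Adams allocation: Alpha 3, Beta 3, Gamma 2, Delta 5, Epsilon 3.
Every allocation lies between the lower and upper quota.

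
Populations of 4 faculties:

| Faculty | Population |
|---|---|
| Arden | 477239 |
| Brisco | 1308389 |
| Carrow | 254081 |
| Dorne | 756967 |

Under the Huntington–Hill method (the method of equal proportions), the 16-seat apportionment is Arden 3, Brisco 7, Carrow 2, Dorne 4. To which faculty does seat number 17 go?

Brisco

Priority for the next seat is population ÷ (√(s·(s+1))).
Priorities: Arden 137767.033, Brisco 174840.835, Carrow 103728.134, Dorne 169262.967.
Highest priority: Brisco.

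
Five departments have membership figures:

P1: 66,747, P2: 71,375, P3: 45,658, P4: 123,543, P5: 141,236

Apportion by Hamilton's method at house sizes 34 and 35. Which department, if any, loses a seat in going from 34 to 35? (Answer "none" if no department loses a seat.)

At 34 seats: P1 5, P2 5, P3 4, P4 9, P5 11.
At 35 seats: P1 5, P2 6, P3 3, P4 10, P5 11.
P3 drops from 4 to 3.

P3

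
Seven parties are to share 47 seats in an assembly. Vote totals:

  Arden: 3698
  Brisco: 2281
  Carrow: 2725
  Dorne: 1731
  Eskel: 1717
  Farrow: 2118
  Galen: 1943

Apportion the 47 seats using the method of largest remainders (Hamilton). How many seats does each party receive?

The standard divisor is 16213/47 ≈ 344.957.
Standard quotas: Arden 10.720, Brisco 6.612, Carrow 7.900, Dorne 5.018, Eskel 4.977, Farrow 6.140, Galen 5.633.
Lower quotas: Arden 10, Brisco 6, Carrow 7, Dorne 5, Eskel 4, Farrow 6, Galen 5 (sum 43, leaving 4 seats).
Remainders in descending order: Eskel 0.977, Carrow 0.900, Arden 0.720, Galen 0.633, Brisco 0.612, Farrow 0.140, Dorne 0.018.
Largest remainders: Eskel, Carrow, Arden, Galen receive the extra seats.

Arden: 11; Brisco: 6; Carrow: 8; Dorne: 5; Eskel: 5; Farrow: 6; Galen: 6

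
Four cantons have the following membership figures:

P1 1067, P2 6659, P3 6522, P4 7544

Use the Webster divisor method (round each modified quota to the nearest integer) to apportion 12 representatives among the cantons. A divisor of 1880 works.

With modified divisor 1880: modified quotas P1 0.568, P2 3.542, P3 3.469, P4 4.013.
Rounding to the nearest integer: P1 1, P2 4, P3 3, P4 4 (total 12).

P1=1, P2=4, P3=3, P4=4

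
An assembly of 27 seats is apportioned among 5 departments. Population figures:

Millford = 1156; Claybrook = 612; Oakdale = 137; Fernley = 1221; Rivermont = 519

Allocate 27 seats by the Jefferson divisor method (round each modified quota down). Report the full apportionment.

Millford: 9, Claybrook: 4, Oakdale: 1, Fernley: 9, Rivermont: 4

Standard divisor 3645/27 ≈ 135; standard quotas: Millford 8.563, Claybrook 4.533, Oakdale 1.015, Fernley 9.044, Rivermont 3.844.
Rounding down gives 8, 4, 1, 9, 3 = 25 seats, so the divisor must be adjusted.
With modified divisor 125: modified quotas Millford 9.248, Claybrook 4.896, Oakdale 1.096, Fernley 9.768, Rivermont 4.152.
Rounding down: Millford 9, Claybrook 4, Oakdale 1, Fernley 9, Rivermont 4 (total 27).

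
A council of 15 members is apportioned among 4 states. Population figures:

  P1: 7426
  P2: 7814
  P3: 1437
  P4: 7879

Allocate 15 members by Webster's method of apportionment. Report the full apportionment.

P1 4; P2 5; P3 1; P4 5

Standard divisor 24556/15 ≈ 1637.067; standard quotas: P1 4.536, P2 4.773, P3 0.878, P4 4.813.
Rounding to the nearest integer gives 5, 5, 1, 5 = 16 seats, so the divisor must be adjusted.
With modified divisor 1700: modified quotas P1 4.368, P2 4.596, P3 0.845, P4 4.635.
Rounding to the nearest integer: P1 4, P2 5, P3 1, P4 5 (total 15).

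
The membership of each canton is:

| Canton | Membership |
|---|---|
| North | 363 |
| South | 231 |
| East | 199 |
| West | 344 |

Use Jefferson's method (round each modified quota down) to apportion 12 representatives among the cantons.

North=4; South=2; East=2; West=4

Standard divisor 1137/12 ≈ 94.75; standard quotas: North 3.831, South 2.438, East 2.100, West 3.631.
Rounding down gives 3, 2, 2, 3 = 10 seats, so the divisor must be adjusted.
With modified divisor 80: modified quotas North 4.537, South 2.888, East 2.487, West 4.300.
Rounding down: North 4, South 2, East 2, West 4 (total 12).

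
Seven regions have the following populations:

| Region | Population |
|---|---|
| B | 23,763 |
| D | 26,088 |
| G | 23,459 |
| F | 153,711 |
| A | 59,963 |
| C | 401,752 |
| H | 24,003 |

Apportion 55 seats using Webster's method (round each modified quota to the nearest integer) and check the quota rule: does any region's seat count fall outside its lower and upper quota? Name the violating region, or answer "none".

C

Standard quotas: B 1.834, D 2.013, G 1.810, F 11.861, A 4.627, C 31.002, H 1.852.
Webster allocation: B 2, D 2, G 2, F 12, A 5, C 30, H 2.
C has quota 31.002 (lower 31, upper 32) but receives 30 — outside the quota interval.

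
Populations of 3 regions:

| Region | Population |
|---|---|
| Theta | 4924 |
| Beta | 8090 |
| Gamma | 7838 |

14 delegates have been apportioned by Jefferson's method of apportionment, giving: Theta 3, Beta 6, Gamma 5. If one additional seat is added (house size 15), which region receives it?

Gamma

Priority for the next seat is population ÷ (current seats + 1).
Priorities: Theta 1231.000, Beta 1155.714, Gamma 1306.333.
Highest priority: Gamma.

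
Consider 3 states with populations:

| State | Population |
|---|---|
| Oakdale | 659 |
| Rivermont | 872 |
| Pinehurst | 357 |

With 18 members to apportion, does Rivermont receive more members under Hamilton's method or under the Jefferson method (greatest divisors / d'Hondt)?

Jefferson

Hamilton: Oakdale 6, Rivermont 8, Pinehurst 4.
Jefferson: Oakdale 6, Rivermont 9, Pinehurst 3.
Rivermont gets 8 under Hamilton and 9 under Jefferson.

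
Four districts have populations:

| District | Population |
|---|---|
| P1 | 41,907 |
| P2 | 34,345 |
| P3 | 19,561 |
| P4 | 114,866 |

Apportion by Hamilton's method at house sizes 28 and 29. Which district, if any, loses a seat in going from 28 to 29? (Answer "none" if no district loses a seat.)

At 28 seats: P1 6, P2 4, P3 3, P4 15.
At 29 seats: P1 6, P2 5, P3 2, P4 16.
P3 drops from 3 to 2.

P3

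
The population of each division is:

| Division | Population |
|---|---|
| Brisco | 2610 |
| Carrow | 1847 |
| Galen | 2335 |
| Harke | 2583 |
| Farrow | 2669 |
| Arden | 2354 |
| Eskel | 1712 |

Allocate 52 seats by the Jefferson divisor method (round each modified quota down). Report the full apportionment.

Standard divisor 16110/52 ≈ 309.808; standard quotas: Brisco 8.425, Carrow 5.962, Galen 7.537, Harke 8.337, Farrow 8.615, Arden 7.598, Eskel 5.526.
Rounding down gives 8, 5, 7, 8, 8, 7, 5 = 48 seats, so the divisor must be adjusted.
With modified divisor 291: modified quotas Brisco 8.969, Carrow 6.347, Galen 8.024, Harke 8.876, Farrow 9.172, Arden 8.089, Eskel 5.883.
Rounding down: Brisco 8, Carrow 6, Galen 8, Harke 8, Farrow 9, Arden 8, Eskel 5 (total 52).

Brisco 8, Carrow 6, Galen 8, Harke 8, Farrow 9, Arden 8, Eskel 5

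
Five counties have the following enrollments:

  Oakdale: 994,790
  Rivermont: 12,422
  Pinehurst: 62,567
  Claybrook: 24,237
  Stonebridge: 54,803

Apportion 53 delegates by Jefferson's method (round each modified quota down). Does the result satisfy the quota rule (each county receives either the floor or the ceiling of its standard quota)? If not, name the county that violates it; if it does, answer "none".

Standard quotas: Oakdale 45.894, Rivermont 0.573, Pinehurst 2.886, Claybrook 1.118, Stonebridge 2.528.
Jefferson allocation: Oakdale 47, Rivermont 0, Pinehurst 3, Claybrook 1, Stonebridge 2.
Oakdale has quota 45.894 (lower 45, upper 46) but receives 47 — outside the quota interval.

Oakdale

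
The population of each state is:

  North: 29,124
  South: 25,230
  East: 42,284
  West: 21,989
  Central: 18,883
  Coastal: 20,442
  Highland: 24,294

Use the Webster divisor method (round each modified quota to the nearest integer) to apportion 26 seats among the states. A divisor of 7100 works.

North 4, South 4, East 6, West 3, Central 3, Coastal 3, Highland 3

With modified divisor 7100: modified quotas North 4.102, South 3.554, East 5.955, West 3.097, Central 2.660, Coastal 2.879, Highland 3.422.
Rounding to the nearest integer: North 4, South 4, East 6, West 3, Central 3, Coastal 3, Highland 3 (total 26).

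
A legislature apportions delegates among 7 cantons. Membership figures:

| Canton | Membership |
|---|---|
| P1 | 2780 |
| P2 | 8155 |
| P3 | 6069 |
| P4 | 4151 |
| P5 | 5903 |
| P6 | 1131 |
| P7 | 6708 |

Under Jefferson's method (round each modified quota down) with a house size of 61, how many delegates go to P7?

Standard divisor 34897/61 ≈ 572.082; standard quotas: P1 4.859, P2 14.255, P3 10.609, P4 7.256, P5 10.318, P6 1.977, P7 11.726.
Rounding down gives 4, 14, 10, 7, 10, 1, 11 = 57 seats, so the divisor must be adjusted.
With modified divisor 550: modified quotas P1 5.055, P2 14.827, P3 11.035, P4 7.547, P5 10.733, P6 2.056, P7 12.196.
Rounding down: P1 5, P2 14, P3 11, P4 7, P5 10, P6 2, P7 12 (total 61).
P7 receives 12.

12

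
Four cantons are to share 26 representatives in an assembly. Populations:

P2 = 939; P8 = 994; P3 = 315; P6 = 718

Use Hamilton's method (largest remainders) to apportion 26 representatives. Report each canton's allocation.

P2: 8, P8: 9, P3: 3, P6: 6

Standard divisor: 2966 ÷ 26 ≈ 114.077.
Standard quotas: P2 8.231, P8 8.713, P3 2.761, P6 6.294.
Lower quotas: P2 8, P8 8, P3 2, P6 6 (sum 24, leaving 2 seats).
Remainders in descending order: P3 0.761, P8 0.713, P6 0.294, P2 0.231.
Largest remainders: P3, P8 receive the extra seats.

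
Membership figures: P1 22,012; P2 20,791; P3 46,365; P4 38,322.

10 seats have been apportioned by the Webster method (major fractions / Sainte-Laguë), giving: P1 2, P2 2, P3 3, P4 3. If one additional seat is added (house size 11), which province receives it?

Priority for the next seat is population ÷ (current seats + 0.5).
Priorities: P1 8804.800, P2 8316.400, P3 13247.143, P4 10949.143.
Highest priority: P3.

P3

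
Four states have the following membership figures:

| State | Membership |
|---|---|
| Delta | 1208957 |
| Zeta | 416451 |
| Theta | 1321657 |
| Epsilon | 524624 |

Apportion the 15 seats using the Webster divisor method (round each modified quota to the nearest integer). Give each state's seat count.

Standard divisor 3471689/15 ≈ 231445.933; standard quotas: Delta 5.223, Zeta 1.799, Theta 5.710, Epsilon 2.267.
Rounding to the nearest integer gives Delta 5, Zeta 2, Theta 6, Epsilon 2 — total 15, matching the house size, so no adjustment is needed.

Delta 5, Zeta 2, Theta 6, Epsilon 2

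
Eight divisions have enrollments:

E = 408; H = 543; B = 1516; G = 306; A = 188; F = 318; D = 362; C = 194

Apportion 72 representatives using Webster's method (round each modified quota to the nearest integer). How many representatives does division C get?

4

Standard divisor 3835/72 ≈ 53.264; standard quotas: E 7.660, H 10.195, B 28.462, G 5.745, A 3.530, F 5.970, D 6.796, C 3.642.
Rounding to the nearest integer gives 8, 10, 28, 6, 4, 6, 7, 4 = 73 seats, so the divisor must be adjusted.
With modified divisor 54.1: modified quotas E 7.542, H 10.037, B 28.022, G 5.656, A 3.475, F 5.878, D 6.691, C 3.586.
Rounding to the nearest integer: E 8, H 10, B 28, G 6, A 3, F 6, D 7, C 4 (total 72).
C receives 4.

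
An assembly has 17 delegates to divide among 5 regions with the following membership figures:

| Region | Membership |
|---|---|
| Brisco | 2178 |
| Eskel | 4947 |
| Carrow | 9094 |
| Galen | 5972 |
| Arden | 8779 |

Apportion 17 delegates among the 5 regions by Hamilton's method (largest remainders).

Brisco=1, Eskel=3, Carrow=5, Galen=3, Arden=5

The standard divisor is 30970/17 ≈ 1821.765.
Standard quotas: Brisco 1.1955, Eskel 2.7155, Carrow 4.9919, Galen 3.2781, Arden 4.8190.
Lower quotas: Brisco 1, Eskel 2, Carrow 4, Galen 3, Arden 4 (sum 14, leaving 3 seats).
Remainders in descending order: Carrow 0.9919, Arden 0.8190, Eskel 0.7155, Galen 0.2781, Brisco 0.1955.
Largest remainders: Carrow, Arden, Eskel receive the extra seats.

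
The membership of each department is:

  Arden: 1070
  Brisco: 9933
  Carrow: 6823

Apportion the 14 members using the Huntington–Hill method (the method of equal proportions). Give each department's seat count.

Arden 1, Brisco 8, Carrow 5

With divisor 1287: modified quotas Arden 0.831, Brisco 7.718, Carrow 5.301.
Geometric-mean thresholds: Arden (min 1), Brisco √(7·8)=7.483, Carrow √(5·6)=5.477.
Each quota rounded against its threshold gives Arden 1, Brisco 8, Carrow 5 (total 14).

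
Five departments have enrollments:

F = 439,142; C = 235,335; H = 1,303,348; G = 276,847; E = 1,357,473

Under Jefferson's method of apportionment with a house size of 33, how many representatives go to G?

Standard divisor 3612145/33 ≈ 109458.939; standard quotas: F 4.012, C 2.150, H 11.907, G 2.529, E 12.402.
Rounding down gives 4, 2, 11, 2, 12 = 31 seats, so the divisor must be adjusted.
With modified divisor 102300: modified quotas F 4.293, C 2.300, H 12.740, G 2.706, E 13.270.
Rounding down: F 4, C 2, H 12, G 2, E 13 (total 33).
G receives 2.

2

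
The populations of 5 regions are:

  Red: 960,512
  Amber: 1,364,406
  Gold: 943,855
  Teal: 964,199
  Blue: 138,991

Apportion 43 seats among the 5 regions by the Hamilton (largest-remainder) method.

Total 4371963; standard divisor 4371963/43 ≈ 101673.558.
Standard quotas: Red 9.4470, Amber 13.4195, Gold 9.2832, Teal 9.4833, Blue 1.3670.
Lower quotas: Red 9, Amber 13, Gold 9, Teal 9, Blue 1 (sum 41, leaving 2 seats).
Remainders in descending order: Teal 0.4833, Red 0.4470, Amber 0.4195, Blue 0.3670, Gold 0.2832.
The surplus seats go to Teal, Red.

Red 10, Amber 13, Gold 9, Teal 10, Blue 1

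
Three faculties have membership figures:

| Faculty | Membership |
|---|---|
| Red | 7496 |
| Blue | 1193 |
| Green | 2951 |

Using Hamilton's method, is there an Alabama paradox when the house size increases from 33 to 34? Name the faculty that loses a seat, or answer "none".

At 33 seats: Red 21, Blue 4, Green 8.
At 34 seats: Red 22, Blue 3, Green 9.
Blue drops from 4 to 3.

Blue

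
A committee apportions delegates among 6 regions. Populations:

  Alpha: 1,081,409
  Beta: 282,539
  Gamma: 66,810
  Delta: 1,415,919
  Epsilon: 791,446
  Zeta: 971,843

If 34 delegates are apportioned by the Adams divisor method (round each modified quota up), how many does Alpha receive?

Standard divisor 4609966/34 ≈ 135587.235; standard quotas: Alpha 7.976, Beta 2.084, Gamma 0.493, Delta 10.443, Epsilon 5.837, Zeta 7.168.
Rounding up gives 8, 3, 1, 11, 6, 8 = 37 seats, so the divisor must be adjusted.
With modified divisor 148000: modified quotas Alpha 7.307, Beta 1.909, Gamma 0.451, Delta 9.567, Epsilon 5.348, Zeta 6.567.
Rounding up: Alpha 8, Beta 2, Gamma 1, Delta 10, Epsilon 6, Zeta 7 (total 34).
Alpha receives 8.

8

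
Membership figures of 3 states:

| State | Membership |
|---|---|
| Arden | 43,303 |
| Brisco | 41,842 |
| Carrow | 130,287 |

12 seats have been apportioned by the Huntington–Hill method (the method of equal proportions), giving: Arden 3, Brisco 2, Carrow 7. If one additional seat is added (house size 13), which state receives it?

Priority for the next seat is population ÷ (√(s·(s+1))).
Priorities: Arden 12500.499, Brisco 17081.925, Carrow 17410.333.
Highest priority: Carrow.

Carrow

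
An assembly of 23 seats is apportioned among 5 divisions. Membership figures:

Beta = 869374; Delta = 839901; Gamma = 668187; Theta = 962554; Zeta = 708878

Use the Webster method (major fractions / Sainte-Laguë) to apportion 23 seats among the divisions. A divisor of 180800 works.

Beta: 5, Delta: 5, Gamma: 4, Theta: 5, Zeta: 4

With modified divisor 180800: modified quotas Beta 4.808, Delta 4.645, Gamma 3.696, Theta 5.324, Zeta 3.921.
Rounding to the nearest integer: Beta 5, Delta 5, Gamma 4, Theta 5, Zeta 4 (total 23).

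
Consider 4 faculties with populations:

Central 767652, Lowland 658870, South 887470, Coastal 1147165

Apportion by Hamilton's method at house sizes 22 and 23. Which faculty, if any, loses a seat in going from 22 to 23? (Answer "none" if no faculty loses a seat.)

none

At 22 seats: Central 5, Lowland 4, South 6, Coastal 7.
At 23 seats: Central 5, Lowland 4, South 6, Coastal 8.
No faculty's allocation decreased.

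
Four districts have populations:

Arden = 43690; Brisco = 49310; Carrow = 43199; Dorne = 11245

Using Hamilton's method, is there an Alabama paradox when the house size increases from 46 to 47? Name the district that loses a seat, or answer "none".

At 46 seats: Arden 14, Brisco 15, Carrow 13, Dorne 4.
At 47 seats: Arden 14, Brisco 16, Carrow 14, Dorne 3.
Dorne drops from 4 to 3.

Dorne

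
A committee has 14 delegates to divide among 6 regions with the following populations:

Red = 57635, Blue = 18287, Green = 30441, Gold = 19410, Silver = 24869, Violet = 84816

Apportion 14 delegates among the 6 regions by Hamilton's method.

Standard divisor: 235458 ÷ 14 ≈ 16818.429.
Standard quotas: Red 3.4269, Blue 1.0873, Green 1.8100, Gold 1.1541, Silver 1.4787, Violet 5.0430.
Lower quotas: Red 3, Blue 1, Green 1, Gold 1, Silver 1, Violet 5 (sum 12, leaving 2 seats).
Remainders in descending order: Green 0.8100, Silver 0.4787, Red 0.4269, Gold 0.1541, Blue 0.0873, Violet 0.0430.
Largest remainders: Green, Silver receive the extra seats.

Red 3; Blue 1; Green 2; Gold 1; Silver 2; Violet 5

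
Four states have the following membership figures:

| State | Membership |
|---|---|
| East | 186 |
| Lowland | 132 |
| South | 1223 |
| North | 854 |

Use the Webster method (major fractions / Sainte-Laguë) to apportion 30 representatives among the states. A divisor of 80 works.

East 2, Lowland 2, South 15, North 11

With modified divisor 80: modified quotas East 2.325, Lowland 1.650, South 15.287, North 10.675.
Rounding to the nearest integer: East 2, Lowland 2, South 15, North 11 (total 30).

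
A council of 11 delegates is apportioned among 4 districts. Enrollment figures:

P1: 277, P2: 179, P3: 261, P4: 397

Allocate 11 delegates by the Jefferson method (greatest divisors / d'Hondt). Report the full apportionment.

P1 3, P2 2, P3 2, P4 4

Standard divisor 1114/11 ≈ 101.273; standard quotas: P1 2.735, P2 1.768, P3 2.577, P4 3.920.
Rounding down gives 2, 1, 2, 3 = 8 seats, so the divisor must be adjusted.
With modified divisor 88: modified quotas P1 3.148, P2 2.034, P3 2.966, P4 4.511.
Rounding down: P1 3, P2 2, P3 2, P4 4 (total 11).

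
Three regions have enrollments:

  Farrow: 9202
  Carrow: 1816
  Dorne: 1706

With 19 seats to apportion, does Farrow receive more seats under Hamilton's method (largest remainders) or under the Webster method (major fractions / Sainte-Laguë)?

Hamilton

Hamilton: Farrow 14, Carrow 3, Dorne 2.
Webster: Farrow 13, Carrow 3, Dorne 3.
Farrow gets 14 under Hamilton and 13 under Webster.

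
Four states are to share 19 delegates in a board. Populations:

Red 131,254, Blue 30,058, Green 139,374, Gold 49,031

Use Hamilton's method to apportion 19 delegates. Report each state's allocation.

The standard divisor is 349717/19 ≈ 18406.158.
Standard quotas: Red 7.1310, Blue 1.6330, Green 7.5721, Gold 2.6638.
Lower quotas: Red 7, Blue 1, Green 7, Gold 2 (sum 17, leaving 2 seats).
Remainders in descending order: Gold 0.6638, Blue 0.6330, Green 0.5721, Red 0.1310.
Largest remainders: Gold, Blue receive the extra seats.

Red=7, Blue=2, Green=7, Gold=3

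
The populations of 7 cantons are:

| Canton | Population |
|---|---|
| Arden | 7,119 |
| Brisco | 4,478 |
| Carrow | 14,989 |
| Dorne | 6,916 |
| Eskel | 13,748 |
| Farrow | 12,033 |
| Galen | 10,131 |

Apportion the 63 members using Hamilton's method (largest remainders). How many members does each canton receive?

Arden: 6, Brisco: 4, Carrow: 14, Dorne: 6, Eskel: 13, Farrow: 11, Galen: 9

Total 69414; standard divisor 69414/63 ≈ 1101.81.
Standard quotas: Arden 6.4612, Brisco 4.0642, Carrow 13.6040, Dorne 6.2769, Eskel 12.4777, Farrow 10.9211, Galen 9.1949.
Lower quotas: Arden 6, Brisco 4, Carrow 13, Dorne 6, Eskel 12, Farrow 10, Galen 9 (sum 60, leaving 3 seats).
Remainders in descending order: Farrow 0.9211, Carrow 0.6040, Eskel 0.4777, Arden 0.4612, Dorne 0.2769, Galen 0.1949, Brisco 0.0642.
Largest remainders: Farrow, Carrow, Eskel receive the extra seats.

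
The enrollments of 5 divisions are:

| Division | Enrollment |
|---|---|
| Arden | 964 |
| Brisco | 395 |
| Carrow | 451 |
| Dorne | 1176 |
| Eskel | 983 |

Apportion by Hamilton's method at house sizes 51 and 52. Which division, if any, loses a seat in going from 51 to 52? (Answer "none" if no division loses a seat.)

none

At 51 seats: Arden 12, Brisco 5, Carrow 6, Dorne 15, Eskel 13.
At 52 seats: Arden 13, Brisco 5, Carrow 6, Dorne 15, Eskel 13.
No division's allocation decreased.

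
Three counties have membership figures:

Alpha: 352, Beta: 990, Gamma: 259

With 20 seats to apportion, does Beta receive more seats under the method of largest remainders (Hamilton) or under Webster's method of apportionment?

Webster

Hamilton: Alpha 5, Beta 12, Gamma 3.
Webster: Alpha 4, Beta 13, Gamma 3.
Beta gets 12 under Hamilton and 13 under Webster.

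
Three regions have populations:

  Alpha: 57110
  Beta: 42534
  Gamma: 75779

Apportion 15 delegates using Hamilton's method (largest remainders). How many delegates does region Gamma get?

Standard divisor: 175423 ÷ 15 ≈ 11694.867.
Standard quotas: Alpha 4.8833, Beta 3.6370, Gamma 6.4797.
Lower quotas: Alpha 4, Beta 3, Gamma 6 (sum 13, leaving 2 seats).
Remainders in descending order: Alpha 0.8833, Beta 0.6370, Gamma 0.4797.
Largest remainders: Alpha, Beta receive the extra seats.
Gamma receives 6.

6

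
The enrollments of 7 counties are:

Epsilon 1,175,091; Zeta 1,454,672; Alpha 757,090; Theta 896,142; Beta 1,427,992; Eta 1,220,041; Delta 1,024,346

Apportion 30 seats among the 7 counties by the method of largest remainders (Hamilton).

Epsilon 4; Zeta 6; Alpha 3; Theta 3; Beta 5; Eta 5; Delta 4

Total 7955374; standard divisor 7955374/30 ≈ 265179.133.
Standard quotas: Epsilon 4.4313, Zeta 5.4856, Alpha 2.8550, Theta 3.3794, Beta 5.3850, Eta 4.6008, Delta 3.8628.
Lower quotas: Epsilon 4, Zeta 5, Alpha 2, Theta 3, Beta 5, Eta 4, Delta 3 (sum 26, leaving 4 seats).
Remainders in descending order: Delta 0.8628, Alpha 0.8550, Eta 0.6008, Zeta 0.4856, Epsilon 0.4313, Beta 0.3850, Theta 0.3794.
The surplus seats go to Delta, Alpha, Eta, Zeta.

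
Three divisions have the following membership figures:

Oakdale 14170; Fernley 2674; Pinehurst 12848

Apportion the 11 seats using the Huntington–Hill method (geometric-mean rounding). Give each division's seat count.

With divisor 2730: modified quotas Oakdale 5.190, Fernley 0.979, Pinehurst 4.706.
Geometric-mean thresholds: Oakdale √(5·6)=5.477, Fernley (min 1), Pinehurst √(4·5)=4.472.
Each quota rounded against its threshold gives Oakdale 5, Fernley 1, Pinehurst 5 (total 11).

Oakdale=5, Fernley=1, Pinehurst=5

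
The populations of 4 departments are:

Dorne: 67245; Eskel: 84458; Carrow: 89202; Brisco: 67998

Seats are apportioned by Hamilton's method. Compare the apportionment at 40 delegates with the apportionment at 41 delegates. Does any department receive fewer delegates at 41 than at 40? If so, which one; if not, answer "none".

none

At 40 seats: Dorne 9, Eskel 11, Carrow 11, Brisco 9.
At 41 seats: Dorne 9, Eskel 11, Carrow 12, Brisco 9.
No department's allocation decreased.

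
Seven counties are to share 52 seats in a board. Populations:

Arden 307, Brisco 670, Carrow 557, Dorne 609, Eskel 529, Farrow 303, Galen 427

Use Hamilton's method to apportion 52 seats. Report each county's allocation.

The standard divisor is 3402/52 ≈ 65.423.
Standard quotas: Arden 4.693, Brisco 10.241, Carrow 8.514, Dorne 9.309, Eskel 8.086, Farrow 4.631, Galen 6.527.
Lower quotas: Arden 4, Brisco 10, Carrow 8, Dorne 9, Eskel 8, Farrow 4, Galen 6 (sum 49, leaving 3 seats).
Remainders in descending order: Arden 0.693, Farrow 0.631, Galen 0.527, Carrow 0.514, Dorne 0.309, Brisco 0.241, Eskel 0.086.
The surplus seats go to Arden, Farrow, Galen.

Arden 5, Brisco 10, Carrow 8, Dorne 9, Eskel 8, Farrow 5, Galen 7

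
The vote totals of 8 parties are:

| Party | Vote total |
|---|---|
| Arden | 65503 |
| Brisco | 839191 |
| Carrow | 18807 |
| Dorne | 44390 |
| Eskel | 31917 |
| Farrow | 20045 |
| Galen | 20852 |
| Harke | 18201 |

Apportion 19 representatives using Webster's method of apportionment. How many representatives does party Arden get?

1

Standard divisor 1058906/19 ≈ 55731.895; standard quotas: Arden 1.175, Brisco 15.058, Carrow 0.337, Dorne 0.796, Eskel 0.573, Farrow 0.360, Galen 0.374, Harke 0.327.
Rounding to the nearest integer gives 1, 15, 0, 1, 1, 0, 0, 0 = 18 seats, so the divisor must be adjusted.
With modified divisor 52500: modified quotas Arden 1.248, Brisco 15.985, Carrow 0.358, Dorne 0.846, Eskel 0.608, Farrow 0.382, Galen 0.397, Harke 0.347.
Rounding to the nearest integer: Arden 1, Brisco 16, Carrow 0, Dorne 1, Eskel 1, Farrow 0, Galen 0, Harke 0 (total 19).
Arden receives 1.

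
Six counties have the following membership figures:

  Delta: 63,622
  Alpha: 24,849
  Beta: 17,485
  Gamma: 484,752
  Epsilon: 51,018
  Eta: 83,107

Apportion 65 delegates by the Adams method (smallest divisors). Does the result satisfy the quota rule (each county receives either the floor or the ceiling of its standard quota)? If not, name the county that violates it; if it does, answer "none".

Gamma

Standard quotas: Delta 5.705, Alpha 2.228, Beta 1.568, Gamma 43.471, Epsilon 4.575, Eta 7.453.
Adams allocation: Delta 6, Alpha 3, Beta 2, Gamma 41, Epsilon 5, Eta 8.
Gamma has quota 43.471 (lower 43, upper 44) but receives 41 — outside the quota interval.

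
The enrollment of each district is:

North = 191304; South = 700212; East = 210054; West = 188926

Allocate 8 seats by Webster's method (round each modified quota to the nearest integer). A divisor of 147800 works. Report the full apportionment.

With modified divisor 147800: modified quotas North 1.294, South 4.738, East 1.421, West 1.278.
Rounding to the nearest integer: North 1, South 5, East 1, West 1 (total 8).

North 1, South 5, East 1, West 1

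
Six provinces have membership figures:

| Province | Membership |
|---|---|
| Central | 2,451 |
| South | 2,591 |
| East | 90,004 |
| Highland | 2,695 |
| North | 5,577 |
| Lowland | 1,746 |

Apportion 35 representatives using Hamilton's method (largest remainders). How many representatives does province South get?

Total 105064; standard divisor 105064/35 ≈ 3001.829.
Standard quotas: Central 0.8165, South 0.8631, East 29.9831, Highland 0.8978, North 1.8579, Lowland 0.5816.
Lower quotas: Central 0, South 0, East 29, Highland 0, North 1, Lowland 0 (sum 30, leaving 5 seats).
Remainders in descending order: East 0.9831, Highland 0.8978, South 0.8631, North 0.8579, Central 0.8165, Lowland 0.5816.
The surplus seats go to East, Highland, South, North, Central.
South receives 1.

1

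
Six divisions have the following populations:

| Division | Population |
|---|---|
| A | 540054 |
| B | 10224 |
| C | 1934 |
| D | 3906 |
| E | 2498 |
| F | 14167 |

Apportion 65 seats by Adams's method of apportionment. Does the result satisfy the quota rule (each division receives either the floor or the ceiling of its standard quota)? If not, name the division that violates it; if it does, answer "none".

Standard quotas: A 61.286, B 1.160, C 0.219, D 0.443, E 0.283, F 1.608.
Adams allocation: A 58, B 2, C 1, D 1, E 1, F 2.
A has quota 61.286 (lower 61, upper 62) but receives 58 — outside the quota interval.

A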